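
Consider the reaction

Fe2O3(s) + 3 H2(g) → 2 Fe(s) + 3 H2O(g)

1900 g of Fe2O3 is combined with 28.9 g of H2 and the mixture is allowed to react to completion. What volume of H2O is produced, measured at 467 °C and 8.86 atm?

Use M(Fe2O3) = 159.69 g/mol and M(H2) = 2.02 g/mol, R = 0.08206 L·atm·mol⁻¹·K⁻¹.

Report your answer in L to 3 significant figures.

98.1 L

n(Fe2O3) = 1900 / 159.69 = 11.90 mol
n(H2) = 28.9 / 2.02 = 14.31 mol
For 11.90 mol Fe2O3, stoichiometry requires (3/1) × 11.90 = 35.70 mol H2; 14.31 mol is available, so H2 is limiting.
n(H2O) = (3/3) × 14.31 = 14.31 mol
V(H2O) = nRT/P = 14.31 × 0.08206 × 740.15 / 8.86 = 98.10 L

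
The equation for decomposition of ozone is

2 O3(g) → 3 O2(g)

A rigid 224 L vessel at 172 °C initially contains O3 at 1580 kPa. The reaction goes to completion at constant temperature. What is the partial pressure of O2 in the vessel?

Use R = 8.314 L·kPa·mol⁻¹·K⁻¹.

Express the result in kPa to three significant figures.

2370 kPa

n(O3)₀ = PV/RT = (1580 × 224) / (8.314 × 445.15) = 95.63 mol
n(O2) = (3/2) × 95.63 = 143.4 mol
P(O2) = nRT/V = 143.4 × 8.314 × 445.15 / 224 = 2369 kPa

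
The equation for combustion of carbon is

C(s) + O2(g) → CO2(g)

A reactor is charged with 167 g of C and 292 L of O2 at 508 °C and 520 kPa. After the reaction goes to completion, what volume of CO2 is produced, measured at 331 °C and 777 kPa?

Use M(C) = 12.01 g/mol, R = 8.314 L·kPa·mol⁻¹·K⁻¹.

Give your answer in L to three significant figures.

n(C) = 167 / 12.01 = 13.91 mol
n(O2) = PV/RT = (520 × 292) / (8.314 × 781.15) = 23.38 mol
For 13.91 mol C, stoichiometry requires (1/1) × 13.91 = 13.91 mol O2; 23.38 mol is available, so C is limiting.
n(CO2) = (1/1) × 13.91 = 13.91 mol
V(CO2) = nRT/P = 13.91 × 8.314 × 604.15 / 777 = 89.92 L

89.9 L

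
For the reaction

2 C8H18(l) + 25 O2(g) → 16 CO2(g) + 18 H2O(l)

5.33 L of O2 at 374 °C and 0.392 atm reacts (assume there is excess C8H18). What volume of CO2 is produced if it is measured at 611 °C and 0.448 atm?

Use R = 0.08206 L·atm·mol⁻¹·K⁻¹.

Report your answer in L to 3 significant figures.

n(O2) = PV/RT = (0.392 × 5.33) / (0.08206 × 647.15) = 0.03934 mol
n(CO2) = (16/25) × 0.03934 = 0.02518 mol
V = nRT/P = 0.02518 × 0.08206 × 884.15 / 0.448 = 4.078 L

4.08 L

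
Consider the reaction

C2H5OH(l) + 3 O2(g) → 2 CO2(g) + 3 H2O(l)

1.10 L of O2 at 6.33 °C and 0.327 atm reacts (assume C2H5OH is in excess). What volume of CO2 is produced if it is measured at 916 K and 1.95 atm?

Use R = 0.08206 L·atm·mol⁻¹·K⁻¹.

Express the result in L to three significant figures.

n(O2) = PV/RT = (0.327 × 1.10) / (0.08206 × 279.48) = 0.01568 mol
n(CO2) = (2/3) × 0.01568 = 0.01045 mol
V = nRT/P = 0.01045 × 0.08206 × 916 / 1.95 = 0.4028 L

0.403 L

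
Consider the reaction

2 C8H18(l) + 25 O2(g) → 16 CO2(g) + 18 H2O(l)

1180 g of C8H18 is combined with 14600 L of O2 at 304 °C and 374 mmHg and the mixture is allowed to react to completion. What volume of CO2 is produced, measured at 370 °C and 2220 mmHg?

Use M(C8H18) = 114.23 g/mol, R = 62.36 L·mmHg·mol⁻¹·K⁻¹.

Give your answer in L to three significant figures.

n(C8H18) = 1180 / 114.23 = 10.33 mol
n(O2) = PV/RT = (374 × 14600) / (62.36 × 577.15) = 151.7 mol
For 10.33 mol C8H18, stoichiometry requires (25/2) × 10.33 = 129.1 mol O2; 151.7 mol is available, so C8H18 is limiting.
n(CO2) = (16/2) × 10.33 = 82.64 mol
V(CO2) = nRT/P = 82.64 × 62.36 × 643.15 / 2220 = 1493 L

1490 L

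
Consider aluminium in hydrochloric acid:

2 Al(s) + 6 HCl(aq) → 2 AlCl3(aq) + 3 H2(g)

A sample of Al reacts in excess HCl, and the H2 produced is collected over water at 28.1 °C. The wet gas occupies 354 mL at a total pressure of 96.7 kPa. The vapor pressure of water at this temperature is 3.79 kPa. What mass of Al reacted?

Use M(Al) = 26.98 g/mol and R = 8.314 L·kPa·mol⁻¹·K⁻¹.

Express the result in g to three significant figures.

0.236 g

P(H2) = 96.7 − 3.79 = 92.91 kPa
n(H2) = PV/RT = (92.91 × 0.3540) / (8.314 × 301.25) = 0.01313 mol
n(Al) = (2/3) × 0.01313 = 0.008753 mol
m(Al) = 0.008753 × 26.98 = 0.2362 g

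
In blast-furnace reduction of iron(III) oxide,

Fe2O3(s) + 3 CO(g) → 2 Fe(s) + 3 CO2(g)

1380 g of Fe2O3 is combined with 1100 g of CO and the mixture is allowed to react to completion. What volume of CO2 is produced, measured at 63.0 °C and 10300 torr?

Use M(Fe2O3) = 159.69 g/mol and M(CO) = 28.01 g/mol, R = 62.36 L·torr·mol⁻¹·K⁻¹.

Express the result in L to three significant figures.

n(Fe2O3) = 1380 / 159.69 = 8.642 mol
n(CO) = 1100 / 28.01 = 39.27 mol
For 8.642 mol Fe2O3, stoichiometry requires (3/1) × 8.642 = 25.93 mol CO; 39.27 mol is available, so Fe2O3 is limiting.
n(CO2) = (3/1) × 8.642 = 25.93 mol
V(CO2) = nRT/P = 25.93 × 62.36 × 336.15 / 10300 = 52.77 L

52.8 L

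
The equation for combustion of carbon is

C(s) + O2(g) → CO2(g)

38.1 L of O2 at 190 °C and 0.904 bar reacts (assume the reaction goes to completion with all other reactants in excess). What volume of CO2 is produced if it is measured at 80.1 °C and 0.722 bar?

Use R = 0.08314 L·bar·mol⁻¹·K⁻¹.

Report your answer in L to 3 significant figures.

36.4 L

n(O2) = PV/RT = (0.904 × 38.1) / (0.08314 × 463.15) = 0.8945 mol
n(CO2) = (1/1) × 0.8945 = 0.8945 mol
V = nRT/P = 0.8945 × 0.08314 × 353.25 / 0.722 = 36.39 L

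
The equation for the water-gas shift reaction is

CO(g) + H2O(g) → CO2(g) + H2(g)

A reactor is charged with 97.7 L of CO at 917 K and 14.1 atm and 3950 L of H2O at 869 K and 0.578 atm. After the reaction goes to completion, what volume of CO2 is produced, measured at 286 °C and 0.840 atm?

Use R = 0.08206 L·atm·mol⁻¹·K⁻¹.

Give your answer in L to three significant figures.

1000 L

n(CO) = PV/RT = (14.1 × 97.7) / (0.08206 × 917) = 18.31 mol
n(H2O) = PV/RT = (0.578 × 3950) / (0.08206 × 869) = 32.02 mol
For 18.31 mol CO, stoichiometry requires (1/1) × 18.31 = 18.31 mol H2O; 32.02 mol is available, so CO is limiting.
n(CO2) = (1/1) × 18.31 = 18.31 mol
V(CO2) = nRT/P = 18.31 × 0.08206 × 559.15 / 0.840 = 1000 L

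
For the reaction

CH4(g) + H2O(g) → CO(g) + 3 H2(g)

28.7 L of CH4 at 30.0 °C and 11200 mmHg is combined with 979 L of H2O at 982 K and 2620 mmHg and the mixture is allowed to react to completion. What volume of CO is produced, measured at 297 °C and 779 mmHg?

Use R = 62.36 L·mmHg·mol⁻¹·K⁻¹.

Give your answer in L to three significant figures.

776 L

n(CH4) = PV/RT = (11200 × 28.7) / (62.36 × 303.15) = 17.00 mol
n(H2O) = PV/RT = (2620 × 979) / (62.36 × 982) = 41.89 mol
For 17.00 mol CH4, stoichiometry requires (1/1) × 17.00 = 17.00 mol H2O; 41.89 mol is available, so CH4 is limiting.
n(CO) = (1/1) × 17.00 = 17.00 mol
V(CO) = nRT/P = 17.00 × 62.36 × 570.15 / 779 = 775.9 L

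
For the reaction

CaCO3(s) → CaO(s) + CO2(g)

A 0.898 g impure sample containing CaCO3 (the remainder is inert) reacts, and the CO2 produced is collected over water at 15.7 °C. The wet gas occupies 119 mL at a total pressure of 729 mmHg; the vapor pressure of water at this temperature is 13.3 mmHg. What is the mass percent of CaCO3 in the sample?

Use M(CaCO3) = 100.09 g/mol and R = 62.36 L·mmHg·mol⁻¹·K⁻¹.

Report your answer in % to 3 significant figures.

P(CO2) = 729 − 13.3 = 715.7 mmHg
n(CO2) = PV/RT = (715.7 × 0.1190) / (62.36 × 288.85) = 0.004728 mol
n(CaCO3) = (1/1) × 0.004728 = 0.004728 mol
m(CaCO3) = 0.004728 × 100.09 = 0.4732 g
%CaCO3 = 0.4732 / 0.898 × 100 = 52.69%

52.7 %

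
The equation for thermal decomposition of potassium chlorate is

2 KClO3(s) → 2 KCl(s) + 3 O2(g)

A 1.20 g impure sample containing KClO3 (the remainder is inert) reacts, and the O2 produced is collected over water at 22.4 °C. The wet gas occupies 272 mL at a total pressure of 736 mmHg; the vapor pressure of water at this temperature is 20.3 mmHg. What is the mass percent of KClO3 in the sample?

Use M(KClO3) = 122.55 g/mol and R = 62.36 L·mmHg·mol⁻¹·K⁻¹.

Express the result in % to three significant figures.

71.9 %

P(O2) = 736 − 20.3 = 715.7 mmHg
n(O2) = PV/RT = (715.7 × 0.2720) / (62.36 × 295.55) = 0.01056 mol
n(KClO3) = (2/3) × 0.01056 = 0.007040 mol
m(KClO3) = 0.007040 × 122.55 = 0.8628 g
%KClO3 = 0.8628 / 1.20 × 100 = 71.90%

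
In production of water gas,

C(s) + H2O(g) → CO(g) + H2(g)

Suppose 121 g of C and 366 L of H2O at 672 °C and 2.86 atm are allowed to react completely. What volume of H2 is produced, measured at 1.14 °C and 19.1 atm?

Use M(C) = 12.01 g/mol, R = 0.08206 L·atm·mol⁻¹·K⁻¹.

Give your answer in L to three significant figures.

11.9 L

n(C) = 121 / 12.01 = 10.07 mol
n(H2O) = PV/RT = (2.86 × 366) / (0.08206 × 945.15) = 13.50 mol
For 10.07 mol C, stoichiometry requires (1/1) × 10.07 = 10.07 mol H2O; 13.50 mol is available, so C is limiting.
n(H2) = (1/1) × 10.07 = 10.07 mol
V(H2) = nRT/P = 10.07 × 0.08206 × 274.29 / 19.1 = 11.87 L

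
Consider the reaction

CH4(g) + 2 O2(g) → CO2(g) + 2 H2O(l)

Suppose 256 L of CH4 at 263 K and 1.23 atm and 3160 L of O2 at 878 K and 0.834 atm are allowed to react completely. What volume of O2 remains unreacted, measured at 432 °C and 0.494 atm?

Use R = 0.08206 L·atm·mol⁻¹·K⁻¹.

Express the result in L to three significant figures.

n(CH4) = PV/RT = (1.23 × 256) / (0.08206 × 263) = 14.59 mol
n(O2) = PV/RT = (0.834 × 3160) / (0.08206 × 878) = 36.58 mol
For 14.59 mol CH4, stoichiometry requires (2/1) × 14.59 = 29.18 mol O2; 36.58 mol is available, so CH4 is limiting.
n(O2) consumed = (2/1) × 14.59 = 29.18 mol; remaining = 36.58 − 29.18 = 7.400 mol
V(O2) = nRT/P = 7.400 × 0.08206 × 705.15 / 0.494 = 866.8 L

867 L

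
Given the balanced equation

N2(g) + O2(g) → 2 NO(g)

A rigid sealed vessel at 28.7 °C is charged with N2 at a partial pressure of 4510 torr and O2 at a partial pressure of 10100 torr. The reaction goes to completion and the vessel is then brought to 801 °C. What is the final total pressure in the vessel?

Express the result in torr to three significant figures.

At constant V, partial pressures at 28.7 °C are proportional to moles, so apply stoichiometry directly to pressures.
P(O2) required for 4510 torr of N2 = (1/1) × 4510 = 4510 torr; available 10100 torr, so N2 is limiting.
P(O2) remaining = 10100 − (1/1) × 4510 = 5590 torr
P(gaseous products) = (2)/1 × 4510 = 9020 torr
P_total at 28.7 °C = 5590 + 9020 = 14610 torr
Scaling to 801 °C: P = 14610 × 1074.15/301.85 = 51990 torr

52000 torr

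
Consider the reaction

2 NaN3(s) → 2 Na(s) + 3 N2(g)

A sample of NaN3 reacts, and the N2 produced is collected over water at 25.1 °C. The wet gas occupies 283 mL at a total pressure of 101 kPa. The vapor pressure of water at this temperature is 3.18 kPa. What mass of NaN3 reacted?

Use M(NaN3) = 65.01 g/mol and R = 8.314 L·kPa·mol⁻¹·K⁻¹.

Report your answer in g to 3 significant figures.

0.484 g

P(N2) = 101 − 3.18 = 97.82 kPa
n(N2) = PV/RT = (97.82 × 0.2830) / (8.314 × 298.25) = 0.01116 mol
n(NaN3) = (2/3) × 0.01116 = 0.007440 mol
m(NaN3) = 0.007440 × 65.01 = 0.4837 g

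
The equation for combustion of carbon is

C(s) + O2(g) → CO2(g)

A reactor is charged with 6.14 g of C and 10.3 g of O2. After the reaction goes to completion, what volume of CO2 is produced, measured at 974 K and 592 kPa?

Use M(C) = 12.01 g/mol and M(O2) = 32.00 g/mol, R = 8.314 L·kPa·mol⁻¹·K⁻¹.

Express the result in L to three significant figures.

4.40 L

n(C) = 6.14 / 12.01 = 0.5112 mol
n(O2) = 10.3 / 32.00 = 0.3219 mol
For 0.5112 mol C, stoichiometry requires (1/1) × 0.5112 = 0.5112 mol O2; 0.3219 mol is available, so O2 is limiting.
n(CO2) = (1/1) × 0.3219 = 0.3219 mol
V(CO2) = nRT/P = 0.3219 × 8.314 × 974 / 592 = 4.403 L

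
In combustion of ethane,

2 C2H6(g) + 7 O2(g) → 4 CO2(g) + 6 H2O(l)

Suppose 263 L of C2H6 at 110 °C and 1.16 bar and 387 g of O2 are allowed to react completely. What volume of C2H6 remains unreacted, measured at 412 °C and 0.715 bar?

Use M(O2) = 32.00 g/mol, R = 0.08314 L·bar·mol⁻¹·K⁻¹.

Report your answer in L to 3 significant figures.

n(C2H6) = PV/RT = (1.16 × 263) / (0.08314 × 383.15) = 9.577 mol
n(O2) = 387 / 32.00 = 12.09 mol
For 9.577 mol C2H6, stoichiometry requires (7/2) × 9.577 = 33.52 mol O2; 12.09 mol is available, so O2 is limiting.
n(C2H6) consumed = (2/7) × 12.09 = 3.454 mol; remaining = 9.577 − 3.454 = 6.123 mol
V(C2H6) = nRT/P = 6.123 × 0.08314 × 685.15 / 0.715 = 487.8 L

488 L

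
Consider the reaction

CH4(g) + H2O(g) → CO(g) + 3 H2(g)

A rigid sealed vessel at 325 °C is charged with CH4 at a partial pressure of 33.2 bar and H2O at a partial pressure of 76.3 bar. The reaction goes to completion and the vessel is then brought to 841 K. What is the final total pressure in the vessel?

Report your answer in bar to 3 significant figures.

247 bar

Because the vessel is rigid and T is held at 325 °C, work the stoichiometry in partial pressures (P_i = n_iRT/V).
P(H2O) required for 33.2 bar of CH4 = (1/1) × 33.2 = 33.20 bar; available 76.3 bar, so CH4 is limiting.
P(H2O) remaining = 76.3 − (1/1) × 33.2 = 43.10 bar
P(gaseous products) = (1+3)/1 × 33.2 = 132.8 bar
P_total at 325 °C = 43.10 + 132.8 = 175.9 bar
Scaling to 841 K: P = 175.9 × 841/598.15 = 247.3 bar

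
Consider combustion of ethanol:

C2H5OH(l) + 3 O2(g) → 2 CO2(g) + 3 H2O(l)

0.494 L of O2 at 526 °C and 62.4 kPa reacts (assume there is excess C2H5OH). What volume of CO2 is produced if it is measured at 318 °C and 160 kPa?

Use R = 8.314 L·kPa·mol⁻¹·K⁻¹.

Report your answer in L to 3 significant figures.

n(O2) = PV/RT = (62.4 × 0.494) / (8.314 × 799.15) = 0.004640 mol
n(CO2) = (2/3) × 0.004640 = 0.003093 mol
V = nRT/P = 0.003093 × 8.314 × 591.15 / 160 = 0.09501 L

0.0950 L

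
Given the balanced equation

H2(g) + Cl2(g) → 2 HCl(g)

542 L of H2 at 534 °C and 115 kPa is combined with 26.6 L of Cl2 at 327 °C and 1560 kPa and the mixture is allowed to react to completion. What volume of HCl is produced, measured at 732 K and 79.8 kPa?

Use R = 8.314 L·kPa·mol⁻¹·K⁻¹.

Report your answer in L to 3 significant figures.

1270 L

n(H2) = PV/RT = (115 × 542) / (8.314 × 807.15) = 9.288 mol
n(Cl2) = PV/RT = (1560 × 26.6) / (8.314 × 600.15) = 8.316 mol
For 9.288 mol H2, stoichiometry requires (1/1) × 9.288 = 9.288 mol Cl2; 8.316 mol is available, so Cl2 is limiting.
n(HCl) = (2/1) × 8.316 = 16.63 mol
V(HCl) = nRT/P = 16.63 × 8.314 × 732 / 79.8 = 1268 L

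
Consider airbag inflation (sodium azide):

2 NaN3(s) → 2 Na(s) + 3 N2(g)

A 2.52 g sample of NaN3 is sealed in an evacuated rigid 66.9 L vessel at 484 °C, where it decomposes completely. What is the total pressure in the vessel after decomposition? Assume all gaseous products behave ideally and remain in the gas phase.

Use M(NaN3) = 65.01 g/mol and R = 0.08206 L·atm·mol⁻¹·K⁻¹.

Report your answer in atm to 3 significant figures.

n(NaN3) = 2.52 / 65.01 = 0.03876 mol
n(gas produced) = (3/2) × 0.03876 = 0.05814 mol
P = nRT/V = 0.05814 × 0.08206 × 757.15 / 66.9 = 0.05400 atm

0.0540 atm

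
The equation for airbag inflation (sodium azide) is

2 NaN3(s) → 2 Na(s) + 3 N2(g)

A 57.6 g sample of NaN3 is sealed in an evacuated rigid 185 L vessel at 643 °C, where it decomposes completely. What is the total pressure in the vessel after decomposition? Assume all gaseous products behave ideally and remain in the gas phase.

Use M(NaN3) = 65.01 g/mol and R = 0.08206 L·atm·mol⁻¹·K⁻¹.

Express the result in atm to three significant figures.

0.540 atm

n(NaN3) = 57.6 / 65.01 = 0.8860 mol
n(gas produced) = (3/2) × 0.8860 = 1.329 mol
P = nRT/V = 1.329 × 0.08206 × 916.15 / 185 = 0.5401 atm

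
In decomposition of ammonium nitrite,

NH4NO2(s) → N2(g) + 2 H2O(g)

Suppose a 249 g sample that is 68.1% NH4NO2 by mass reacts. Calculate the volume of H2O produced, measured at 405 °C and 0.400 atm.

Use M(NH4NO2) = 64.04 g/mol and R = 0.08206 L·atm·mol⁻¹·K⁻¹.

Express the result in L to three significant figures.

mass of NH4NO2 = 249 × 68.1/100 = 169.6 g
n(NH4NO2) = 169.6 / 64.04 = 2.648 mol
n(H2O) = (2/1) × 2.648 = 5.296 mol
V = nRT/P = 5.296 × 0.08206 × 678.15 / 0.400 = 736.8 L

737 L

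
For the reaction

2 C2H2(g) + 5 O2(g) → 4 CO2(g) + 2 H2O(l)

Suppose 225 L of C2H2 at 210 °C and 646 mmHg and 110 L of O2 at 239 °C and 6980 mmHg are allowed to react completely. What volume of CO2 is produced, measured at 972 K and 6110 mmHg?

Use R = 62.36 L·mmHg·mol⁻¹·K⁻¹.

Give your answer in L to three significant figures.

95.7 L

n(C2H2) = PV/RT = (646 × 225) / (62.36 × 483.15) = 4.824 mol
n(O2) = PV/RT = (6980 × 110) / (62.36 × 512.15) = 24.04 mol
For 4.824 mol C2H2, stoichiometry requires (5/2) × 4.824 = 12.06 mol O2; 24.04 mol is available, so C2H2 is limiting.
n(CO2) = (4/2) × 4.824 = 9.648 mol
V(CO2) = nRT/P = 9.648 × 62.36 × 972 / 6110 = 95.71 L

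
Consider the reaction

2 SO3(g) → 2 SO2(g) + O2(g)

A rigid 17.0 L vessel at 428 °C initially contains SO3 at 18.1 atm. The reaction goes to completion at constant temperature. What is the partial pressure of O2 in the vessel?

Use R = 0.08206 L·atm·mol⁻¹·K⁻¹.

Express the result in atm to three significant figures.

9.05 atm

n(SO3)₀ = PV/RT = (18.1 × 17.0) / (0.08206 × 701.15) = 5.348 mol
n(O2) = (1/2) × 5.348 = 2.674 mol
P(O2) = nRT/V = 2.674 × 0.08206 × 701.15 / 17.0 = 9.050 atm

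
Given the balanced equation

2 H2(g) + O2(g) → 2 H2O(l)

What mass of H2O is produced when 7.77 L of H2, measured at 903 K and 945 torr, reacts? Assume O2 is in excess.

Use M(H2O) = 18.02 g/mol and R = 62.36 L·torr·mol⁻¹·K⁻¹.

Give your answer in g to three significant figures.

2.35 g

n(H2) = PV/RT = (945 × 7.77) / (62.36 × 903) = 0.1304 mol
n(H2O) = (2/2) × 0.1304 = 0.1304 mol
m(H2O) = 0.1304 × 18.02 = 2.350 g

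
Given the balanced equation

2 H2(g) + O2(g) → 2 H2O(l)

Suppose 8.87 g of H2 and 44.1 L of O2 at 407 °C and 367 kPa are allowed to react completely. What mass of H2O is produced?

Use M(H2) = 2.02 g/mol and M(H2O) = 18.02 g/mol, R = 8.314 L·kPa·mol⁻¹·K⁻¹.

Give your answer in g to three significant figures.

79.1 g

n(H2) = 8.87 / 2.02 = 4.391 mol
n(O2) = PV/RT = (367 × 44.1) / (8.314 × 680.15) = 2.862 mol
For 4.391 mol H2, stoichiometry requires (1/2) × 4.391 = 2.196 mol O2; 2.862 mol is available, so H2 is limiting.
n(H2O) = (2/2) × 4.391 = 4.391 mol
m(H2O) = 4.391 × 18.02 = 79.13 g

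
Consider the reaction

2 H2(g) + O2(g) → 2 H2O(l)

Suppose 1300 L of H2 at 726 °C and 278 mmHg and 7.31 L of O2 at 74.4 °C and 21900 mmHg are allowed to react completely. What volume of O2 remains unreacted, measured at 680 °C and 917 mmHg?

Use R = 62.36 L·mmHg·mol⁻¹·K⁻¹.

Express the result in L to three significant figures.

n(H2) = PV/RT = (278 × 1300) / (62.36 × 999.15) = 5.800 mol
n(O2) = PV/RT = (21900 × 7.31) / (62.36 × 347.55) = 7.386 mol
For 5.800 mol H2, stoichiometry requires (1/2) × 5.800 = 2.900 mol O2; 7.386 mol is available, so H2 is limiting.
n(O2) consumed = (1/2) × 5.800 = 2.900 mol; remaining = 7.386 − 2.900 = 4.486 mol
V(O2) = nRT/P = 4.486 × 62.36 × 953.15 / 917 = 290.8 L

291 L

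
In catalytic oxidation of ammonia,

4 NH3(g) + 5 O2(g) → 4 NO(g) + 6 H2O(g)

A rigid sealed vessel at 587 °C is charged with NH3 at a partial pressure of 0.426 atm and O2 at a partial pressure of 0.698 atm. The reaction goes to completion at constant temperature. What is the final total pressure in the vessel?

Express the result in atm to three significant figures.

1.23 atm

Because the vessel is rigid and T is held at 587 °C, work the stoichiometry in partial pressures (P_i = n_iRT/V).
P(O2) required for 0.426 atm of NH3 = (5/4) × 0.426 = 0.5325 atm; available 0.698 atm, so NH3 is limiting.
P(O2) remaining = 0.698 − (5/4) × 0.426 = 0.1655 atm
P(gaseous products) = (4+6)/4 × 0.426 = 1.065 atm
P_total at 587 °C = 0.1655 + 1.065 = 1.230 atm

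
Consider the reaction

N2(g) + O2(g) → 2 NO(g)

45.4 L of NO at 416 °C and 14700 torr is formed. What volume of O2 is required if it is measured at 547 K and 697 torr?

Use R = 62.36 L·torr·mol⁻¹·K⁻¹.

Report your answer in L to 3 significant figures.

380 L

n(NO) = PV/RT = (14700 × 45.4) / (62.36 × 689.15) = 15.53 mol
n(O2) = (1/2) × 15.53 = 7.765 mol
V = nRT/P = 7.765 × 62.36 × 547 / 697 = 380.0 L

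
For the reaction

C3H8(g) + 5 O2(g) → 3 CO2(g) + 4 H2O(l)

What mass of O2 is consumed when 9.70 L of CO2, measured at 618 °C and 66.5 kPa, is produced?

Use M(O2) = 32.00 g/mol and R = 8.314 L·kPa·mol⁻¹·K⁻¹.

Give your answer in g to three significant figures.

4.64 g

n(CO2) = PV/RT = (66.5 × 9.70) / (8.314 × 891.15) = 0.08706 mol
n(O2) = (5/3) × 0.08706 = 0.1451 mol
m(O2) = 0.1451 × 32.00 = 4.643 g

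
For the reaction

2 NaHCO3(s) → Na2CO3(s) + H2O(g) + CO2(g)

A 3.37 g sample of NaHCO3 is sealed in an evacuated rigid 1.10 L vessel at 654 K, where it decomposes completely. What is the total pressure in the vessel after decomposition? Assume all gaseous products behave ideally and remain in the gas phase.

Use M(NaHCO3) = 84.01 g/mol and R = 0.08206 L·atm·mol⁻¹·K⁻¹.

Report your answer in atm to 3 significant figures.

n(NaHCO3) = 3.37 / 84.01 = 0.04011 mol
n(gas produced) = (2/2) × 0.04011 = 0.04011 mol
P = nRT/V = 0.04011 × 0.08206 × 654 / 1.10 = 1.957 atm

1.96 atm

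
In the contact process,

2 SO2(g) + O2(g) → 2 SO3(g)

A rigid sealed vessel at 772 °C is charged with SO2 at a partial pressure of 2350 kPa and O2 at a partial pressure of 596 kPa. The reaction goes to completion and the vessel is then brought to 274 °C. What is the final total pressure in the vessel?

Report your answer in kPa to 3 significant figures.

1230 kPa

At constant V, partial pressures at 772 °C are proportional to moles, so apply stoichiometry directly to pressures.
P(O2) required for 2350 kPa of SO2 = (1/2) × 2350 = 1175 kPa; available 596 kPa, so O2 is limiting.
P(SO2) remaining = 2350 − (2/1) × 596 = 1158 kPa
P(gaseous products) = (2)/1 × 596 = 1192 kPa
P_total at 772 °C = 1158 + 1192 = 2350 kPa
Scaling to 274 °C: P = 2350 × 547.15/1045.15 = 1230 kPa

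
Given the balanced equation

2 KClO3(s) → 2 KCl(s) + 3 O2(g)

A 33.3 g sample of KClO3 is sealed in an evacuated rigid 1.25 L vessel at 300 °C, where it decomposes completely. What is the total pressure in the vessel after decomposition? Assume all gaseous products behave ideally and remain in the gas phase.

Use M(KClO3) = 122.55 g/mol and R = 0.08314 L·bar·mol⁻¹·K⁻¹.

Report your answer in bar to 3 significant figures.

15.5 bar

n(KClO3) = 33.3 / 122.55 = 0.2717 mol
n(gas produced) = (3/2) × 0.2717 = 0.4075 mol
P = nRT/V = 0.4075 × 0.08314 × 573.15 / 1.25 = 15.53 bar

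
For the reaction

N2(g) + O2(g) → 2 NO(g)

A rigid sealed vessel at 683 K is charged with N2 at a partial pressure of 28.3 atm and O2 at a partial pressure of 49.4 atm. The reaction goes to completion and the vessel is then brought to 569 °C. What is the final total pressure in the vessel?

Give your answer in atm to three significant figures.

95.8 atm

Because the vessel is rigid and T is held at 683 K, work the stoichiometry in partial pressures (P_i = n_iRT/V).
P(O2) required for 28.3 atm of N2 = (1/1) × 28.3 = 28.30 atm; available 49.4 atm, so N2 is limiting.
P(O2) remaining = 49.4 − (1/1) × 28.3 = 21.10 atm
P(gaseous products) = (2)/1 × 28.3 = 56.60 atm
P_total at 683 K = 21.10 + 56.60 = 77.70 atm
Scaling to 569 °C: P = 77.70 × 842.15/683 = 95.81 atm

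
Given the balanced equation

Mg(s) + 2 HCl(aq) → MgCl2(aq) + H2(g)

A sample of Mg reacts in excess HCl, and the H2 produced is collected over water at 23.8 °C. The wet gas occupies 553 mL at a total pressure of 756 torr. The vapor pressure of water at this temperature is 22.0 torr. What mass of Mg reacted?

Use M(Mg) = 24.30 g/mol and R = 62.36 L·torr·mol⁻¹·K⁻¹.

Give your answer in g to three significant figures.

0.533 g

P(H2) = 756 − 22.0 = 734.0 torr
n(H2) = PV/RT = (734.0 × 0.5530) / (62.36 × 296.95) = 0.02192 mol
n(Mg) = (1/1) × 0.02192 = 0.02192 mol
m(Mg) = 0.02192 × 24.30 = 0.5327 g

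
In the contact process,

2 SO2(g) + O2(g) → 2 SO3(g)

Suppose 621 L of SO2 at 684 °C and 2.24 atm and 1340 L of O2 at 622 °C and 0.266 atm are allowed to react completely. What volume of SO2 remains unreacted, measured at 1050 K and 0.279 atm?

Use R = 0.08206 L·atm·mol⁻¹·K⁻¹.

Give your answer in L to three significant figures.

n(SO2) = PV/RT = (2.24 × 621) / (0.08206 × 957.15) = 17.71 mol
n(O2) = PV/RT = (0.266 × 1340) / (0.08206 × 895.15) = 4.852 mol
For 17.71 mol SO2, stoichiometry requires (1/2) × 17.71 = 8.855 mol O2; 4.852 mol is available, so O2 is limiting.
n(SO2) consumed = (2/1) × 4.852 = 9.704 mol; remaining = 17.71 − 9.704 = 8.006 mol
V(SO2) = nRT/P = 8.006 × 0.08206 × 1050 / 0.279 = 2472 L

2470 L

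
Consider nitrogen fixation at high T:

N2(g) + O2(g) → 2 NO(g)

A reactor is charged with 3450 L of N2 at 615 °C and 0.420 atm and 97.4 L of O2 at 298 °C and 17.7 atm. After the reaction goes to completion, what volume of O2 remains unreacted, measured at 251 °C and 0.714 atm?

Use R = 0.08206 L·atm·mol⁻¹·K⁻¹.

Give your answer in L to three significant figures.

n(N2) = PV/RT = (0.420 × 3450) / (0.08206 × 888.15) = 19.88 mol
n(O2) = PV/RT = (17.7 × 97.4) / (0.08206 × 571.15) = 36.78 mol
For 19.88 mol N2, stoichiometry requires (1/1) × 19.88 = 19.88 mol O2; 36.78 mol is available, so N2 is limiting.
n(O2) consumed = (1/1) × 19.88 = 19.88 mol; remaining = 36.78 − 19.88 = 16.90 mol
V(O2) = nRT/P = 16.90 × 0.08206 × 524.15 / 0.714 = 1018 L

1020 L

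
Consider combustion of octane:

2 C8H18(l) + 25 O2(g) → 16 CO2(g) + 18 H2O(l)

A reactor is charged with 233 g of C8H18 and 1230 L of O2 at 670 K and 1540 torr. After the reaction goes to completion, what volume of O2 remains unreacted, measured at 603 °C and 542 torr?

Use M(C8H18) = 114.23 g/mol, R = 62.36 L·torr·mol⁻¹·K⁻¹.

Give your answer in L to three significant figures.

2000 L

n(C8H18) = 233 / 114.23 = 2.040 mol
n(O2) = PV/RT = (1540 × 1230) / (62.36 × 670) = 45.34 mol
For 2.040 mol C8H18, stoichiometry requires (25/2) × 2.040 = 25.50 mol O2; 45.34 mol is available, so C8H18 is limiting.
n(O2) consumed = (25/2) × 2.040 = 25.50 mol; remaining = 45.34 − 25.50 = 19.84 mol
V(O2) = nRT/P = 19.84 × 62.36 × 876.15 / 542 = 2000 L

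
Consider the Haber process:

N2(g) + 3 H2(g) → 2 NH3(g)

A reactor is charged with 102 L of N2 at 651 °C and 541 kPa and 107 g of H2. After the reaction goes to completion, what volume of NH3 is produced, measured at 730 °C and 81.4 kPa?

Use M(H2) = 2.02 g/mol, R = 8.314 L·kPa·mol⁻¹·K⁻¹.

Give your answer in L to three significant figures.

n(N2) = PV/RT = (541 × 102) / (8.314 × 924.15) = 7.182 mol
n(H2) = 107 / 2.02 = 52.97 mol
For 7.182 mol N2, stoichiometry requires (3/1) × 7.182 = 21.55 mol H2; 52.97 mol is available, so N2 is limiting.
n(NH3) = (2/1) × 7.182 = 14.36 mol
V(NH3) = nRT/P = 14.36 × 8.314 × 1003.15 / 81.4 = 1471 L

1470 L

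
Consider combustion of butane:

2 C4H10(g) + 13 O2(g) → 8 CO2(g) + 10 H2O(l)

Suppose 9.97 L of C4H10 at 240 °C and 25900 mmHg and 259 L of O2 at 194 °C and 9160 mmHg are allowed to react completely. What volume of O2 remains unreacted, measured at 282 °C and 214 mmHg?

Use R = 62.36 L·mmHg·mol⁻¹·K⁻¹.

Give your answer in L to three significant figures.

4690 L

n(C4H10) = PV/RT = (25900 × 9.97) / (62.36 × 513.15) = 8.069 mol
n(O2) = PV/RT = (9160 × 259) / (62.36 × 467.15) = 81.44 mol
For 8.069 mol C4H10, stoichiometry requires (13/2) × 8.069 = 52.45 mol O2; 81.44 mol is available, so C4H10 is limiting.
n(O2) consumed = (13/2) × 8.069 = 52.45 mol; remaining = 81.44 − 52.45 = 28.99 mol
V(O2) = nRT/P = 28.99 × 62.36 × 555.15 / 214 = 4690 L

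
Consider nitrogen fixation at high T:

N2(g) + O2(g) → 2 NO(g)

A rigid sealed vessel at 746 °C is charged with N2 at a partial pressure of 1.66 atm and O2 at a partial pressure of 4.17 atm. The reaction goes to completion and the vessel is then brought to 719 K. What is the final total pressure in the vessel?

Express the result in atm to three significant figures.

4.11 atm

With V and T fixed, P_i ∝ n_i, so the mole ratios apply directly to partial pressures at 746 °C.
P(O2) required for 1.66 atm of N2 = (1/1) × 1.66 = 1.660 atm; available 4.17 atm, so N2 is limiting.
P(O2) remaining = 4.17 − (1/1) × 1.66 = 2.510 atm
P(gaseous products) = (2)/1 × 1.66 = 3.320 atm
P_total at 746 °C = 2.510 + 3.320 = 5.830 atm
Scaling to 719 K: P = 5.830 × 719/1019.15 = 4.113 atm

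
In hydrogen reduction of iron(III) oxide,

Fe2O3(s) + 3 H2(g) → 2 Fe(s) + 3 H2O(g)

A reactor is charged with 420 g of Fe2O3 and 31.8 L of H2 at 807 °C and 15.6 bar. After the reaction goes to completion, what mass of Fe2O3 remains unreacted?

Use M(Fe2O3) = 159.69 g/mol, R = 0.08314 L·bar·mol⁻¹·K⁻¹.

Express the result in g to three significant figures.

126 g

n(Fe2O3) = 420 / 159.69 = 2.630 mol
n(H2) = PV/RT = (15.6 × 31.8) / (0.08314 × 1080.15) = 5.524 mol
For 2.630 mol Fe2O3, stoichiometry requires (3/1) × 2.630 = 7.890 mol H2; 5.524 mol is available, so H2 is limiting.
n(Fe2O3) consumed = (1/3) × 5.524 = 1.841 mol; remaining = 2.630 − 1.841 = 0.7890 mol
m(Fe2O3) = 0.7890 × 159.69 = 126.0 g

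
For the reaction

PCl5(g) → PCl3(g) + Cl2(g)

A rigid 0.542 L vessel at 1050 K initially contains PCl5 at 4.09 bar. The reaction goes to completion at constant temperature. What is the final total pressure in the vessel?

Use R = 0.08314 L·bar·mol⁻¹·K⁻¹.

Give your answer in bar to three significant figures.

8.18 bar

At constant T and V, P ∝ n(gas): 1 mol gas → 2 mol gas.
P_final = (2/1) × 4.09 = 8.180 bar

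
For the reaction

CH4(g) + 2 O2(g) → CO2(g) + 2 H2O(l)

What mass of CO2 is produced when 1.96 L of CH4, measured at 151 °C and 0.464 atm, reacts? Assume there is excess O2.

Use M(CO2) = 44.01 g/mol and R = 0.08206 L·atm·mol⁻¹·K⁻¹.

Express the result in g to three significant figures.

1.15 g

n(CH4) = PV/RT = (0.464 × 1.96) / (0.08206 × 424.15) = 0.02613 mol
n(CO2) = (1/1) × 0.02613 = 0.02613 mol
m(CO2) = 0.02613 × 44.01 = 1.150 g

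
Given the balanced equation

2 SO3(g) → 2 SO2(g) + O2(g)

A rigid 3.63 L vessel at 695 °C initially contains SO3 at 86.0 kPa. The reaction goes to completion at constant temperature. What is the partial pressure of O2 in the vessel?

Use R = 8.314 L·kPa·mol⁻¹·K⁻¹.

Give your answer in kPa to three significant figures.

n(SO3)₀ = PV/RT = (86.0 × 3.63) / (8.314 × 968.15) = 0.03878 mol
n(O2) = (1/2) × 0.03878 = 0.01939 mol
P(O2) = nRT/V = 0.01939 × 8.314 × 968.15 / 3.63 = 43.00 kPa

43.0 kPa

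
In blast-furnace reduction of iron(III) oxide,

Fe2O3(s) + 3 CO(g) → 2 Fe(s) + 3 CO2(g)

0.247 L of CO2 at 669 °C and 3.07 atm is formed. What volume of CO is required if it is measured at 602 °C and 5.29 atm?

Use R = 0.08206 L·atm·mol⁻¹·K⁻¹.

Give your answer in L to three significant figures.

n(CO2) = PV/RT = (3.07 × 0.247) / (0.08206 × 942.15) = 0.009808 mol
n(CO) = (3/3) × 0.009808 = 0.009808 mol
V = nRT/P = 0.009808 × 0.08206 × 875.15 / 5.29 = 0.1331 L

0.133 L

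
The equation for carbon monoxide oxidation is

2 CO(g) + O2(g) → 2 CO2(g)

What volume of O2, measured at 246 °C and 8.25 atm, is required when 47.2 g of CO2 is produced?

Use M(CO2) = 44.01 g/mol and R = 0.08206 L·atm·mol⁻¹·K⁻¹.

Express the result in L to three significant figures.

n(CO2) = 47.20 / 44.01 = 1.072 mol
n(O2) = (1/2) × 1.072 = 0.5360 mol
V = nRT/P = 0.5360 × 0.08206 × 519.15 / 8.25 = 2.768 L

2.77 L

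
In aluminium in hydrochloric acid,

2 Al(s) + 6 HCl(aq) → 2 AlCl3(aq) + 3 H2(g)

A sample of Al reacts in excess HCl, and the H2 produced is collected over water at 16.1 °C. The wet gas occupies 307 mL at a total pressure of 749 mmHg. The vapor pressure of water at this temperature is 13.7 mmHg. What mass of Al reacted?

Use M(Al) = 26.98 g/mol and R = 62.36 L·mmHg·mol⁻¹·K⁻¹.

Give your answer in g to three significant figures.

P(H2) = 749 − 13.7 = 735.3 mmHg
n(H2) = PV/RT = (735.3 × 0.3070) / (62.36 × 289.25) = 0.01251 mol
n(Al) = (2/3) × 0.01251 = 0.008340 mol
m(Al) = 0.008340 × 26.98 = 0.2250 g

0.225 g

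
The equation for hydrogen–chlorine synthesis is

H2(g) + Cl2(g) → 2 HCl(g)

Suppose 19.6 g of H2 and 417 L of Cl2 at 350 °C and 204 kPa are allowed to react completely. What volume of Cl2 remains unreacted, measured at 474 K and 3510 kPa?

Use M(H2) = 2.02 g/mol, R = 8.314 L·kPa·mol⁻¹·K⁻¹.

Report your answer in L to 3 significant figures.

n(H2) = 19.6 / 2.02 = 9.703 mol
n(Cl2) = PV/RT = (204 × 417) / (8.314 × 623.15) = 16.42 mol
For 9.703 mol H2, stoichiometry requires (1/1) × 9.703 = 9.703 mol Cl2; 16.42 mol is available, so H2 is limiting.
n(Cl2) consumed = (1/1) × 9.703 = 9.703 mol; remaining = 16.42 − 9.703 = 6.717 mol
V(Cl2) = nRT/P = 6.717 × 8.314 × 474 / 3510 = 7.541 L

7.54 L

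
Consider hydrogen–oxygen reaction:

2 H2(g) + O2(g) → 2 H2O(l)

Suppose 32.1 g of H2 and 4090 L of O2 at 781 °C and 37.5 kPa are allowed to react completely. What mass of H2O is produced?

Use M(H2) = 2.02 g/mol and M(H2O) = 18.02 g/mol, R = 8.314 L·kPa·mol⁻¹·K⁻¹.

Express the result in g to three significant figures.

286 g

n(H2) = 32.1 / 2.02 = 15.89 mol
n(O2) = PV/RT = (37.5 × 4090) / (8.314 × 1054.15) = 17.50 mol
For 15.89 mol H2, stoichiometry requires (1/2) × 15.89 = 7.945 mol O2; 17.50 mol is available, so H2 is limiting.
n(H2O) = (2/2) × 15.89 = 15.89 mol
m(H2O) = 15.89 × 18.02 = 286.3 g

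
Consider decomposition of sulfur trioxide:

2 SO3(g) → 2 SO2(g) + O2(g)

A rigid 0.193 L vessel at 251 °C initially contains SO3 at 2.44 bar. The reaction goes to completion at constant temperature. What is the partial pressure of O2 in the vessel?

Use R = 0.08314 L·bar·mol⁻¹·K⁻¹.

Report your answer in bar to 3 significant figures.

1.22 bar

n(SO3)₀ = PV/RT = (2.44 × 0.193) / (0.08314 × 524.15) = 0.01081 mol
n(O2) = (1/2) × 0.01081 = 0.005405 mol
P(O2) = nRT/V = 0.005405 × 0.08314 × 524.15 / 0.193 = 1.220 bar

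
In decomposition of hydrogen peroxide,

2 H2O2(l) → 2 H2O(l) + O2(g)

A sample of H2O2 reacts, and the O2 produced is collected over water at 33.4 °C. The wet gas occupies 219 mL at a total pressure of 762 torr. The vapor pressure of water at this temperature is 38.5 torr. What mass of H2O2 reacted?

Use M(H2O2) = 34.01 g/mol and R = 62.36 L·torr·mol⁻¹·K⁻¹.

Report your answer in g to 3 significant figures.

0.564 g

P(O2) = 762 − 38.5 = 723.5 torr
n(O2) = PV/RT = (723.5 × 0.2190) / (62.36 × 306.55) = 0.008288 mol
n(H2O2) = (2/1) × 0.008288 = 0.01658 mol
m(H2O2) = 0.01658 × 34.01 = 0.5639 g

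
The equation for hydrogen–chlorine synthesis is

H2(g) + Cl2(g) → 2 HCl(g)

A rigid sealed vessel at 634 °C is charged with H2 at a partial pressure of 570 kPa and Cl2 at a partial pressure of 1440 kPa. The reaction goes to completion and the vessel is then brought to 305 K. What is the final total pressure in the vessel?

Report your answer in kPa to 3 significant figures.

With V and T fixed, P_i ∝ n_i, so the mole ratios apply directly to partial pressures at 634 °C.
P(Cl2) required for 570 kPa of H2 = (1/1) × 570 = 570.0 kPa; available 1440 kPa, so H2 is limiting.
P(Cl2) remaining = 1440 − (1/1) × 570 = 870.0 kPa
P(gaseous products) = (2)/1 × 570 = 1140 kPa
P_total at 634 °C = 870.0 + 1140 = 2010 kPa
Scaling to 305 K: P = 2010 × 305/907.15 = 675.8 kPa

676 kPa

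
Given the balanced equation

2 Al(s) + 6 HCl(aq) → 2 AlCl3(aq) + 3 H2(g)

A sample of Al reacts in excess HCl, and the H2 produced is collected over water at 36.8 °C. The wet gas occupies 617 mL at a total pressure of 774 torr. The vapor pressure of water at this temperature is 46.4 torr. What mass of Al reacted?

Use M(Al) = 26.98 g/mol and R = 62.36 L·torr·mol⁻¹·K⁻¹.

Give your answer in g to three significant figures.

0.418 g

P(H2) = 774 − 46.4 = 727.6 torr
n(H2) = PV/RT = (727.6 × 0.6170) / (62.36 × 309.95) = 0.02323 mol
n(Al) = (2/3) × 0.02323 = 0.01549 mol
m(Al) = 0.01549 × 26.98 = 0.4179 g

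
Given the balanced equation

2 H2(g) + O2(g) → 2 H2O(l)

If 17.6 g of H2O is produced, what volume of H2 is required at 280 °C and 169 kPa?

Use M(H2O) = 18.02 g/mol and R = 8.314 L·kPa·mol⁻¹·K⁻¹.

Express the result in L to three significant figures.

26.6 L

n(H2O) = 17.60 / 18.02 = 0.9767 mol
n(H2) = (2/2) × 0.9767 = 0.9767 mol
V = nRT/P = 0.9767 × 8.314 × 553.15 / 169 = 26.58 L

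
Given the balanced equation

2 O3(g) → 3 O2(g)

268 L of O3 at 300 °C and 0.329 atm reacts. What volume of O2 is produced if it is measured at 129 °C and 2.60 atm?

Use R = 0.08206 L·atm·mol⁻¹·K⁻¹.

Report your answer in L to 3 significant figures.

n(O3) = PV/RT = (0.329 × 268) / (0.08206 × 573.15) = 1.875 mol
n(O2) = (3/2) × 1.875 = 2.812 mol
V = nRT/P = 2.812 × 0.08206 × 402.15 / 2.60 = 35.69 L

35.7 L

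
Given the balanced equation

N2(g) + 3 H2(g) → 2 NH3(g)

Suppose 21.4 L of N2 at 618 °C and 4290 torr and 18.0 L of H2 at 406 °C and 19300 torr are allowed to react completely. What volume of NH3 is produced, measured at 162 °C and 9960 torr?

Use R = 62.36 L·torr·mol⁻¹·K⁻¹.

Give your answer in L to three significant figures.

9.00 L

n(N2) = PV/RT = (4290 × 21.4) / (62.36 × 891.15) = 1.652 mol
n(H2) = PV/RT = (19300 × 18.0) / (62.36 × 679.15) = 8.203 mol
For 1.652 mol N2, stoichiometry requires (3/1) × 1.652 = 4.956 mol H2; 8.203 mol is available, so N2 is limiting.
n(NH3) = (2/1) × 1.652 = 3.304 mol
V(NH3) = nRT/P = 3.304 × 62.36 × 435.15 / 9960 = 9.002 L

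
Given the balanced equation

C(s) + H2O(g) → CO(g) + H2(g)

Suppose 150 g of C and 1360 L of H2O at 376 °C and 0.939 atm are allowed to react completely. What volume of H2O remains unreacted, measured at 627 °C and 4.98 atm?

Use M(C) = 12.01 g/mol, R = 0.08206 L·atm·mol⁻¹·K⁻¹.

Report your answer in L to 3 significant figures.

n(C) = 150 / 12.01 = 12.49 mol
n(H2O) = PV/RT = (0.939 × 1360) / (0.08206 × 649.15) = 23.97 mol
For 12.49 mol C, stoichiometry requires (1/1) × 12.49 = 12.49 mol H2O; 23.97 mol is available, so C is limiting.
n(H2O) consumed = (1/1) × 12.49 = 12.49 mol; remaining = 23.97 − 12.49 = 11.48 mol
V(H2O) = nRT/P = 11.48 × 0.08206 × 900.15 / 4.98 = 170.3 L

170 L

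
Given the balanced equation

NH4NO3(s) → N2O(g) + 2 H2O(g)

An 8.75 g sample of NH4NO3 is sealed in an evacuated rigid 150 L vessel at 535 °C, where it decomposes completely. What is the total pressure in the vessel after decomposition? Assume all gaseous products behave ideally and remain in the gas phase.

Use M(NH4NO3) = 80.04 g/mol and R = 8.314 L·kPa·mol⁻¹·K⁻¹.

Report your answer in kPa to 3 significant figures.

n(NH4NO3) = 8.75 / 80.04 = 0.1093 mol
n(gas produced) = (3/1) × 0.1093 = 0.3279 mol
P = nRT/V = 0.3279 × 8.314 × 808.15 / 150 = 14.69 kPa

14.7 kPa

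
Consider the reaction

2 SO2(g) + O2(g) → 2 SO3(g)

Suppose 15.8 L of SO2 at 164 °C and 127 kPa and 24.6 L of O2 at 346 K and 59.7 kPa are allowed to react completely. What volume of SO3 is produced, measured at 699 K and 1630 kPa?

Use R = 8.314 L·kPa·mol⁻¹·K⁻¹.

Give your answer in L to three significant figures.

n(SO2) = PV/RT = (127 × 15.8) / (8.314 × 437.15) = 0.5521 mol
n(O2) = PV/RT = (59.7 × 24.6) / (8.314 × 346) = 0.5105 mol
For 0.5521 mol SO2, stoichiometry requires (1/2) × 0.5521 = 0.2761 mol O2; 0.5105 mol is available, so SO2 is limiting.
n(SO3) = (2/2) × 0.5521 = 0.5521 mol
V(SO3) = nRT/P = 0.5521 × 8.314 × 699 / 1630 = 1.968 L

1.97 L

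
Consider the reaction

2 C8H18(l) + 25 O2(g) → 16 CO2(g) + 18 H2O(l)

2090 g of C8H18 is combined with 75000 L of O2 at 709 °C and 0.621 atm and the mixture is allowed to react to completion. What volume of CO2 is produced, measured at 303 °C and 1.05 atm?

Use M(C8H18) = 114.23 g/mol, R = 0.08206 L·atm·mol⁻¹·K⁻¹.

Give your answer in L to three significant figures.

6590 L

n(C8H18) = 2090 / 114.23 = 18.30 mol
n(O2) = PV/RT = (0.621 × 75000) / (0.08206 × 982.15) = 577.9 mol
For 18.30 mol C8H18, stoichiometry requires (25/2) × 18.30 = 228.8 mol O2; 577.9 mol is available, so C8H18 is limiting.
n(CO2) = (16/2) × 18.30 = 146.4 mol
V(CO2) = nRT/P = 146.4 × 0.08206 × 576.15 / 1.05 = 6592 L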